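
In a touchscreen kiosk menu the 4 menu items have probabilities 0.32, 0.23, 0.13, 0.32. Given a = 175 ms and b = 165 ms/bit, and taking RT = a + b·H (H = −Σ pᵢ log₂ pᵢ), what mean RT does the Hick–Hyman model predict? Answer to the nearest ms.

492 ms

H = 0.32·log₂(1/0.32) + 0.23·log₂(1/0.23) + 0.13·log₂(1/0.13) + 0.32·log₂(1/0.32) = 1.9224 bits.
RT = 175 + 165 × 1.9224 = 492.19 ms.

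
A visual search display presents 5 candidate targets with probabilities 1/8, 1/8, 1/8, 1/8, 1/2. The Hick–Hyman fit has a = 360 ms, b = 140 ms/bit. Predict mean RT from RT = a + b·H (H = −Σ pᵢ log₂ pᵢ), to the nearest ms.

640 ms

H = −Σ pᵢ log₂ pᵢ = 0.125·3 + 0.125·3 + 0.125·3 + 0.125·3 + 0.5·1 = 2.000 bits.
RT = 360 + 140 × 2.000 = 640.00 ms.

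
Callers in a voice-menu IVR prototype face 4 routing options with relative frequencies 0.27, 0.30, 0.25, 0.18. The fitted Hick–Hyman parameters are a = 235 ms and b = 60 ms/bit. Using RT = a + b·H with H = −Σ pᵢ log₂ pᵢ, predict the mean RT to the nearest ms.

354 ms

Entropy contributions −pᵢ log₂ pᵢ: 0.5100, 0.5211, 0.5000, 0.4453; sum H = 1.9764 bits.
RT = a + bH = 235 + 60·1.9764 = 353.59 ms.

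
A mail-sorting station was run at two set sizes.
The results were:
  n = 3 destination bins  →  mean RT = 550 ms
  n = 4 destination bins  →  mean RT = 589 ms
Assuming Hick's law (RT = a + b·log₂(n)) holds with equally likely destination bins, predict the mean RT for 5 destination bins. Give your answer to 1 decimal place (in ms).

619.3 ms

With log₂ n on the abscissa the relation is linear; from the two conditions:
  b = (589 − 550) / (log₂ 4 − log₂ 3) = 39 / (2 − 1.5850) = 93.967 ms/bit
  a = 550 − 93.967 × 1.5850 = 401.065 ms
Then RT(5) = 401.065 + 93.967 × log₂ 5 = 401.065 + 93.967 × 2.3219 ≈ 619.251 ms.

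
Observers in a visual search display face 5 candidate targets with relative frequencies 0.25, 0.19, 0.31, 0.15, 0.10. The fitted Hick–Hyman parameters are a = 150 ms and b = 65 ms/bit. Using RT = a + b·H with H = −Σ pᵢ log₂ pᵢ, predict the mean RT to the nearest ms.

Entropy contributions −pᵢ log₂ pᵢ: 0.5000, 0.4552, 0.5238, 0.4105, 0.3322; sum H = 2.2218 bits.
RT = a + bH = 150 + 65·2.2218 = 294.41 ms.

294 ms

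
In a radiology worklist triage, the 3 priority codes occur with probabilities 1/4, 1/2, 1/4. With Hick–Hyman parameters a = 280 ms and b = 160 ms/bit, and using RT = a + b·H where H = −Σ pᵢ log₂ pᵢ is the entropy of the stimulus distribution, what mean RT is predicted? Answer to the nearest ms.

520 ms

Each term −pᵢ log₂ pᵢ: 0.25·2 + 0.5·1 + 0.25·2; summed, H = 1.500 bits.
Mean RT = a + bH = 280 + 160·1.500 = 520.00 ms.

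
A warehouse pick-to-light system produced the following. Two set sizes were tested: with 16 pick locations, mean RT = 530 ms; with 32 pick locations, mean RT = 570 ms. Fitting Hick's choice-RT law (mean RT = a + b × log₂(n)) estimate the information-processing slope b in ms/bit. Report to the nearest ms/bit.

40 ms/bit

The slope on a log₂ axis is (570 − 530) / (5 − 4) = 40 ms/bit.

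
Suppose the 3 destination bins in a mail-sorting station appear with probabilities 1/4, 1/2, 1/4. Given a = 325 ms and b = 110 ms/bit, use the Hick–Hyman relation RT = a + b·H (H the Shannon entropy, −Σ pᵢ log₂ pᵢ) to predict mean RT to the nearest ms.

Each term −pᵢ log₂ pᵢ: 0.25·2 + 0.5·1 + 0.25·2; summed, H = 1.500 bits.
Mean RT = a + bH = 325 + 110·1.500 = 490.00 ms.

490 ms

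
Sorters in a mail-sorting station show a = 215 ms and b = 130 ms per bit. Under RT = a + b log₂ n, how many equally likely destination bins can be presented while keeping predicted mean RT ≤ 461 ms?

3

130·log₂ n ≤ 461 − 215 = 246, giving log₂ n ≤ 1.8923 and n ≤ 3.712. The largest whole number is 3.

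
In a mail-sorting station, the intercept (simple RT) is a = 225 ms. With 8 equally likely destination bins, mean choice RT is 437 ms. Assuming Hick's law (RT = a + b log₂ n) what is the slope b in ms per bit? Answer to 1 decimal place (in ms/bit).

70.7 ms/bit

b = (437 − 225) / log₂(8) = 212 / 3 = 70.667 ms/bit.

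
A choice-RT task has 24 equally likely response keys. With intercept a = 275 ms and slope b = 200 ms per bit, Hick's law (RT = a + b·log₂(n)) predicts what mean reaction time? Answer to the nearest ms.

log₂(24) = 4.5850 bits, so RT = 275 + 200 × 4.5850 ≈ 1191.993 ms.

1192 ms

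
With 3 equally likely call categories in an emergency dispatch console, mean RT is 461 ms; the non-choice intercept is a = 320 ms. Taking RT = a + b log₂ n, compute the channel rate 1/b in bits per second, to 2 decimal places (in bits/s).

b = (461 − 320)/log₂ 3 = 141/1.5850 = 88.961 ms per bit = 0.08896 s/bit; the reciprocal is 11.241 bits/s.

11.24 bits/s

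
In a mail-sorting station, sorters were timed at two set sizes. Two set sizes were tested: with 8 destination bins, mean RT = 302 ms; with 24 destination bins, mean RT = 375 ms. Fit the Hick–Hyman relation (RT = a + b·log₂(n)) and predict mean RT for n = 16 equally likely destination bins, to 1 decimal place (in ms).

RT is linear in log₂ n, so two points fix the line:
  b = (375 − 302) / (log₂ 24 − log₂ 8) = 73 / (4.5850 − 3) = 46.058 ms/bit
  a = 302 − 46.058 × 3 = 163.826 ms
Then RT(16) = 163.826 + 46.058 × log₂ 16 = 163.826 + 46.058 × 4 ≈ 348.058 ms.

348.1 ms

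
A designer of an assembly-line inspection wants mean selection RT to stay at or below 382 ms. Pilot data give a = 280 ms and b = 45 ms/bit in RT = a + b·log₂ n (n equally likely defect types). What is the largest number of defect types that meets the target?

Information budget: (382 − 280)/45 = 2.2667 bits, so n ≤ 2^2.2667 = 4.812 → at most 4.

4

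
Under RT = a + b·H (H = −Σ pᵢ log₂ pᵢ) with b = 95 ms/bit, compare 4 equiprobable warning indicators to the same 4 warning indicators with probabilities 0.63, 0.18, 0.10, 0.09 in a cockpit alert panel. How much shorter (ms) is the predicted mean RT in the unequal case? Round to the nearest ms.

The RT saving is b·ΔH. Equiprobable H₀ = log₂(4) = 2.0000 bits; with the given probabilities H = 1.5101 bits.
b·(H₀ − H) = 95 × (2.0000 − 1.5101) = 46.54 ms.

47 ms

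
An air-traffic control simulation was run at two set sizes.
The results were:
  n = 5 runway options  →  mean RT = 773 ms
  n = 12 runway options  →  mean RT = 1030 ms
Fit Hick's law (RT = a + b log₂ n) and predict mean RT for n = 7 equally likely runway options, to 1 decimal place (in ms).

Solve the two-equation system in a and b:
  b = (1030 − 773) / (log₂ 12 − log₂ 5) = 257 / (3.5850 − 2.3219) = 203.478 ms/bit
  a = 773 − 203.478 × 2.3219 = 300.538 ms
Then RT(7) = 300.538 + 203.478 × log₂ 7 = 300.538 + 203.478 × 2.8074 ≈ 871.774 ms.

871.8 ms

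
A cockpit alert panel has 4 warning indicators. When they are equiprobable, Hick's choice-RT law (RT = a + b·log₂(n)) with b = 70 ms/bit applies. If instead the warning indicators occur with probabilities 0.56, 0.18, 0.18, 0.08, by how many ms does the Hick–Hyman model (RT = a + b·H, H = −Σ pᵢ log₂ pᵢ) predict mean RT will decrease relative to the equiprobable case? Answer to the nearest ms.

24 ms

The RT saving is b·ΔH. Equiprobable H₀ = log₂(4) = 2.0000 bits; with the given probabilities H = 1.6506 bits.
b·(H₀ − H) = 70 × (2.0000 − 1.6506) = 24.46 ms.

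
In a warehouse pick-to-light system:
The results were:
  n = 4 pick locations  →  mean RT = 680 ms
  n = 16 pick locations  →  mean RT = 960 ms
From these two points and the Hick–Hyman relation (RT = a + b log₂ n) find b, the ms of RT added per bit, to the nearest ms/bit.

b = (RT₂ − RT₁)/(log₂ n₂ − log₂ n₁) = (960 − 680)/(4 − 2) = 140 ms/bit.

140 ms/bit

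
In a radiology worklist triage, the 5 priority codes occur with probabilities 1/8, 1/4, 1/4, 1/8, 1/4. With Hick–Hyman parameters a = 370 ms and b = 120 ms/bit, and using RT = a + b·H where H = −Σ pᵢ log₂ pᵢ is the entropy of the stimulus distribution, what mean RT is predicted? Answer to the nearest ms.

640 ms

Each term −pᵢ log₂ pᵢ: 0.125·3 + 0.25·2 + 0.25·2 + 0.125·3 + 0.25·2; summed, H = 2.250 bits.
Mean RT = a + bH = 370 + 120·2.250 = 640.00 ms.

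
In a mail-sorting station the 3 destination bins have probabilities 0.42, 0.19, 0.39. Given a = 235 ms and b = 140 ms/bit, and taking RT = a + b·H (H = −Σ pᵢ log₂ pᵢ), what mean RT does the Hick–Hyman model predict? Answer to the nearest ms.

H = 0.42·log₂(1/0.42) + 0.19·log₂(1/0.19) + 0.39·log₂(1/0.39) = 1.5107 bits.
RT = 235 + 140 × 1.5107 = 446.49 ms.

446 ms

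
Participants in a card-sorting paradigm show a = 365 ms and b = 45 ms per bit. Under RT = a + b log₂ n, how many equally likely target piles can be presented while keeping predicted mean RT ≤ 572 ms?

Set 365 + 45·log₂ n ≤ 572 → log₂ n ≤ (572 − 365)/45 = 4.6000.
So n ≤ 2^4.6000 = 24.251; the largest integer n is 24.

24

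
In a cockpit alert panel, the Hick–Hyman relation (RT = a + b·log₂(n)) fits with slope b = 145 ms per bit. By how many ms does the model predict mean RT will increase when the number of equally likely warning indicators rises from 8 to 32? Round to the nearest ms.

Only the slope matters, since a is common to both: ΔRT = b·log₂(n₂/n₁).
log₂(32) − log₂(8) = log₂(32/8) = log₂(4) = 2.
ΔRT = 145 × 2.0000 = 290.000 ms.

290 ms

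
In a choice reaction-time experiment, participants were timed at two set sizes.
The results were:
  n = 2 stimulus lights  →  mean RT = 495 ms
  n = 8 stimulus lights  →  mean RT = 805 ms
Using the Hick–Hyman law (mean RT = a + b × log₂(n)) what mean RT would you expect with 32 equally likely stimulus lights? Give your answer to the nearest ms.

1115 ms

RT is linear in log₂ n, so two points fix the line:
  b = (805 − 495) / (log₂ 8 − log₂ 2) = 310 / (3 − 1) = 155 ms/bit
  a = 495 − 155 × 1 = 340 ms
Then RT(32) = 340 + 155 × log₂ 32 = 340 + 155 × 5 ≈ 1115.000 ms.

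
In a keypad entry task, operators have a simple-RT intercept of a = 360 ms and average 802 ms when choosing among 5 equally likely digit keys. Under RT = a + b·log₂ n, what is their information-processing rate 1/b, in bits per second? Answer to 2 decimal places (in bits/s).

5.25 bits/s

b = (802 − 360)/log₂ 5 = 442/2.3219 = 190.359 ms per bit = 0.19036 s/bit; the reciprocal is 5.253 bits/s.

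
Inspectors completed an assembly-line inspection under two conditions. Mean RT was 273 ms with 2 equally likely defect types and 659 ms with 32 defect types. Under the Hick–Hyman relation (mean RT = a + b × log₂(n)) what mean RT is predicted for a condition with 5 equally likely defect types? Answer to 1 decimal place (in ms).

400.6 ms

RT is linear in log₂ n, so two points fix the line:
  b = (659 − 273) / (log₂ 32 − log₂ 2) = 386 / (5 − 1) = 96.500 ms/bit
  a = 273 − 96.500 × 1 = 176.500 ms
Then RT(5) = 176.500 + 96.500 × log₂ 5 = 176.500 + 96.500 × 2.3219 ≈ 400.566 ms.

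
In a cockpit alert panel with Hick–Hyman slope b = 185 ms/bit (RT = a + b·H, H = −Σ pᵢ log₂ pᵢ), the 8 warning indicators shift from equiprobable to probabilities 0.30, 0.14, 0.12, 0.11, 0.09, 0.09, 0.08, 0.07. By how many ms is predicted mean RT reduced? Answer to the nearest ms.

The RT saving is b·ΔH. Equiprobable H₀ = log₂(8) = 3.0000 bits; with the given probabilities H = 2.8209 bits.
b·(H₀ − H) = 185 × (3.0000 − 2.8209) = 33.13 ms.

33 ms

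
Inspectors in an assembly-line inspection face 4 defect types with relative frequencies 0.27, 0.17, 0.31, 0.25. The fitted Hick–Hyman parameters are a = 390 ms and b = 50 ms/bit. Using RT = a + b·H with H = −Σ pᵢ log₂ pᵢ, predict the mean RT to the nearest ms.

488 ms

Entropy contributions −pᵢ log₂ pᵢ: 0.5100, 0.4346, 0.5238, 0.5000; sum H = 1.9684 bits.
RT = a + bH = 390 + 50·1.9684 = 488.42 ms.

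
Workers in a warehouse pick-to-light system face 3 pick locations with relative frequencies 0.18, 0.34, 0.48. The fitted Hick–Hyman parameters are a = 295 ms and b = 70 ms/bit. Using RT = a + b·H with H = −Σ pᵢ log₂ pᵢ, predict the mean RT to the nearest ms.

H = 0.18·log₂(1/0.18) + 0.34·log₂(1/0.34) + 0.48·log₂(1/0.48) = 1.4828 bits.
RT = 295 + 70 × 1.4828 = 398.79 ms.

399 ms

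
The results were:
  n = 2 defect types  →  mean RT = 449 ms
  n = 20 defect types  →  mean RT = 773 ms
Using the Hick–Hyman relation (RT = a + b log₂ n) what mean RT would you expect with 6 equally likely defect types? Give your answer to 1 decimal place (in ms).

603.6 ms

With log₂ n on the abscissa the relation is linear; from the two conditions:
  b = (773 − 449) / (log₂ 20 − log₂ 2) = 324 / (4.3219 − 1) = 97.534 ms/bit
  a = 449 − 97.534 × 1 = 351.466 ms
Then RT(6) = 351.466 + 97.534 × log₂ 6 = 351.466 + 97.534 × 2.5850 ≈ 603.587 ms.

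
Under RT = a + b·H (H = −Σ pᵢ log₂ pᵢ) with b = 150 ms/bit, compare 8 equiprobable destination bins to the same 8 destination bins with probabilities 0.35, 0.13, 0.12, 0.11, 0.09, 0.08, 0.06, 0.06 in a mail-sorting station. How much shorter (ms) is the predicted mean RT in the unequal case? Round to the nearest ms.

The RT saving is b·ΔH. Equiprobable H₀ = log₂(8) = 3.0000 bits; with the given probabilities H = 2.7213 bits.
b·(H₀ − H) = 150 × (3.0000 − 2.7213) = 41.80 ms.

42 ms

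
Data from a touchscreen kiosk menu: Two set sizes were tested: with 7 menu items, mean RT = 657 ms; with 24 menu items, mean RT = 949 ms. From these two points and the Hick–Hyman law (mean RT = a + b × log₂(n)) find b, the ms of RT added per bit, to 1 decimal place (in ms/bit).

b = (RT₂ − RT₁)/(log₂ n₂ − log₂ n₁) = (949 − 657)/(4.5850 − 2.8074) = 164.266 ms/bit.

164.3 ms/bit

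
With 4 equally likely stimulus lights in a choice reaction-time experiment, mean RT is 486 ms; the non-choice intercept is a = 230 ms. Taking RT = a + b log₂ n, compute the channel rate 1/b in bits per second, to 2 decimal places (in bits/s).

Choice component = 486 − 230 = 256 ms over log₂(4) = 2 bits.
b = 256 / 2 = 128.000 ms/bit, so 1/b = 7.812 bits/s.

7.81 bits/s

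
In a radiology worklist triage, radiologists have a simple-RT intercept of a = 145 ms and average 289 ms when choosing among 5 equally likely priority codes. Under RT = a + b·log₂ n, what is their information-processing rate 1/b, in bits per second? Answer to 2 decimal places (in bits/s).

Choice component = 289 − 145 = 144 ms over log₂(5) = 2.3219 bits.
b = 144 / 2.3219 = 62.017 ms/bit, so 1/b = 16.125 bits/s.

16.12 bits/s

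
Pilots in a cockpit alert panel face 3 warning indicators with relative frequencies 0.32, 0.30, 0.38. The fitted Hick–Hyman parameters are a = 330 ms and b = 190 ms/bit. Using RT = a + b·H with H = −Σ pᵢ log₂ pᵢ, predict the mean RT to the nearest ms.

630 ms

Entropy contributions −pᵢ log₂ pᵢ: 0.5260, 0.5211, 0.5305; sum H = 1.5776 bits.
RT = a + bH = 330 + 190·1.5776 = 629.74 ms.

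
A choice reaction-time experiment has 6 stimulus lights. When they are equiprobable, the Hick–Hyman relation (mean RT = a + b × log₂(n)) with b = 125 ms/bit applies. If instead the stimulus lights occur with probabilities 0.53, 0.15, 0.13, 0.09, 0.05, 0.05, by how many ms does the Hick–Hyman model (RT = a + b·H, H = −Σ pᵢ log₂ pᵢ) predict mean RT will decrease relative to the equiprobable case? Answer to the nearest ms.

Equiprobable entropy H₀ = log₂ 6 = 2.5850 bits.
Skewed entropy H = −Σ pᵢ log₂ pᵢ = 2.0235 bits.
ΔRT = b·(H₀ − H) = 125 × 0.5615 = 70.19 ms.

70 ms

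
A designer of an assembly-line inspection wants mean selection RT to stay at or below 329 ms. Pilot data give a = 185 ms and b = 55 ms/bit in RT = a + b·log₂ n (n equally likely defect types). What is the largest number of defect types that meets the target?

55·log₂ n ≤ 329 − 185 = 144, giving log₂ n ≤ 2.6182 and n ≤ 6.140. The largest whole number is 6.

6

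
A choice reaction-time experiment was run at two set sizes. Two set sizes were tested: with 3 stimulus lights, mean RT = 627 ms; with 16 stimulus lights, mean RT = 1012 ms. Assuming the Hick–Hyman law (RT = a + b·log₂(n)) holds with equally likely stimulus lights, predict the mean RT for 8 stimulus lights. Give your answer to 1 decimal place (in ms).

Fit slope and intercept:
  b = (1012 − 627) / (log₂ 16 − log₂ 3) = 385 / (4 − 1.5850) = 159.418 ms/bit
  a = 627 − 159.418 × 1.5850 = 374.329 ms
Then RT(8) = 374.329 + 159.418 × log₂ 8 = 374.329 + 159.418 × 3 ≈ 852.582 ms.

852.6 ms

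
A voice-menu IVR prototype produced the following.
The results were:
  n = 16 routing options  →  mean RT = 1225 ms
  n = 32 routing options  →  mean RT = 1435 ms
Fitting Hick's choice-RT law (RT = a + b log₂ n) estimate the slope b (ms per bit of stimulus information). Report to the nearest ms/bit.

Slope: b = (1435 − 1225) / (log₂ 32 − log₂ 16) = 210/1.0000 = 210 ms/bit.

210 ms/bit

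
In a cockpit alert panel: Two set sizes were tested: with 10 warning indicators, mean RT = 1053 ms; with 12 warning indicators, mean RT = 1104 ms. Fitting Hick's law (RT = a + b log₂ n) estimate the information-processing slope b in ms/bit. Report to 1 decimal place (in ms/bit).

The slope on a log₂ axis is (1104 − 1053) / (3.5850 − 3.3219) = 193.891 ms/bit.

193.9 ms/bit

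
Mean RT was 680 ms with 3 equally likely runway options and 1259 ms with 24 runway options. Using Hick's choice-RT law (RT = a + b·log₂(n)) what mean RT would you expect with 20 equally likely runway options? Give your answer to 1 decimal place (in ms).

Solve the two-equation system in a and b:
  b = (1259 − 680) / (log₂ 24 − log₂ 3) = 579 / (4.5850 − 1.5850) = 193.000 ms/bit
  a = 680 − 193.000 × 1.5850 = 374.102 ms
Then RT(20) = 374.102 + 193.000 × log₂ 20 = 374.102 + 193.000 × 4.3219 ≈ 1208.234 ms.

1208.2 ms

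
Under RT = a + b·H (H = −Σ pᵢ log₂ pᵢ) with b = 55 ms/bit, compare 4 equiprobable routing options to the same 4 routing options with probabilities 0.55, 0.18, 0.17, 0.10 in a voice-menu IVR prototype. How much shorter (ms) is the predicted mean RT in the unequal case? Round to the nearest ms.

17 ms

The RT saving is b·ΔH. Equiprobable H₀ = log₂(4) = 2.0000 bits; with the given probabilities H = 1.6865 bits.
b·(H₀ − H) = 55 × (2.0000 − 1.6865) = 17.24 ms.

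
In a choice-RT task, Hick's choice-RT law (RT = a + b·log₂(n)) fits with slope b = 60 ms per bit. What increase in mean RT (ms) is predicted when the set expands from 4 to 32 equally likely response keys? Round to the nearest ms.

180 ms

Only the slope matters, since a is common to both: ΔRT = b·log₂(n₂/n₁).
log₂(32) − log₂(4) = log₂(32/4) = log₂(8) = 3.
ΔRT = 60 × 3.0000 = 180.000 ms.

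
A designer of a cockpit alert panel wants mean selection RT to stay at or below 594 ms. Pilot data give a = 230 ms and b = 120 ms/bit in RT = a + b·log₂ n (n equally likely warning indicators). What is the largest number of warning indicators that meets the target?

8

Set 230 + 120·log₂ n ≤ 594 → log₂ n ≤ (594 − 230)/120 = 3.0333.
So n ≤ 2^3.0333 = 8.187; the largest integer n is 8.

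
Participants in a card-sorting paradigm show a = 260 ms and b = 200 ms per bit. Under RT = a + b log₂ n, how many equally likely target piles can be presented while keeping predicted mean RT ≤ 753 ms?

Information budget: (753 − 260)/200 = 2.4650 bits, so n ≤ 2^2.4650 = 5.521 → at most 5.

5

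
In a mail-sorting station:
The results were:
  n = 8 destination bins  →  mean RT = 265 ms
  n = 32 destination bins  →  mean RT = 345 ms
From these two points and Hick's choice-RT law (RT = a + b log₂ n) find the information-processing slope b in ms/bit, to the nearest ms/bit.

40 ms/bit

b = (RT₂ − RT₁)/(log₂ n₂ − log₂ n₁) = (345 − 265)/(5 − 3) = 40 ms/bit.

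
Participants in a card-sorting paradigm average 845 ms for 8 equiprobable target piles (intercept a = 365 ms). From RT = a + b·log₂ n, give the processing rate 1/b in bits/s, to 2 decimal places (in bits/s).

6.25 bits/s

Choice component = 845 − 365 = 480 ms over log₂(8) = 3 bits.
b = 480 / 3 = 160.000 ms/bit, so 1/b = 6.250 bits/s.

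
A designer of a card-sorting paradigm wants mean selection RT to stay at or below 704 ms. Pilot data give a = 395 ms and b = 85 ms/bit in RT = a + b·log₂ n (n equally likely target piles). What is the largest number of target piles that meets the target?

85·log₂ n ≤ 704 − 395 = 309, giving log₂ n ≤ 3.6353 and n ≤ 12.426. The largest whole number is 12.

12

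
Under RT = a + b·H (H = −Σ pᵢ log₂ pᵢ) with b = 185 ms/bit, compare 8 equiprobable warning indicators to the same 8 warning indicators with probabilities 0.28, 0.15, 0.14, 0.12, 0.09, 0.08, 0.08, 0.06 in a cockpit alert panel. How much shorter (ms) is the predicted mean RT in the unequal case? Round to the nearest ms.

32 ms

Equiprobable entropy H₀ = log₂ 8 = 3.0000 bits.
Skewed entropy H = −Σ pᵢ log₂ pᵢ = 2.8281 bits.
ΔRT = b·(H₀ − H) = 185 × 0.1719 = 31.79 ms.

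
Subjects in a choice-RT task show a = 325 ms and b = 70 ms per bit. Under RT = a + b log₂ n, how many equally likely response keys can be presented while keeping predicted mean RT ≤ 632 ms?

20

Information budget: (632 − 325)/70 = 4.3857 bits, so n ≤ 2^4.3857 = 20.904 → at most 20.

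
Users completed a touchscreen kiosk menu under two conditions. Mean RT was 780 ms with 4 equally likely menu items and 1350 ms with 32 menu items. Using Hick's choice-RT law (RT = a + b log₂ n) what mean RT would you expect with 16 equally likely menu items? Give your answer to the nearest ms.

Solve the two-equation system in a and b:
  b = (1350 − 780) / (log₂ 32 − log₂ 4) = 570 / (5 − 2) = 190 ms/bit
  a = 780 − 190 × 2 = 400 ms
Then RT(16) = 400 + 190 × log₂ 16 = 400 + 190 × 4 ≈ 1160.000 ms.

1160 ms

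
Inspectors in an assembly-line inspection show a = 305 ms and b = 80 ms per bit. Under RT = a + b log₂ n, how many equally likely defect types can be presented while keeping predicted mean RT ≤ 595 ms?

12

80·log₂ n ≤ 595 − 305 = 290, giving log₂ n ≤ 3.6250 and n ≤ 12.338. The largest whole number is 12.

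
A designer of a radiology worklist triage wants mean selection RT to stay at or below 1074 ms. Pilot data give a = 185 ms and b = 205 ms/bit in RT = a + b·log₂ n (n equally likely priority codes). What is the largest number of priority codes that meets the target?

20

Information budget: (1074 − 185)/205 = 4.3366 bits, so n ≤ 2^4.3366 = 20.204 → at most 20.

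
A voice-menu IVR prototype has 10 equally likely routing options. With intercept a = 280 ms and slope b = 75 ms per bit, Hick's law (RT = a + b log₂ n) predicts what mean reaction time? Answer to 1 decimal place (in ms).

log₂(10) = 3.3219 bits, so RT = 280 + 75 × 3.3219 ≈ 529.145 ms.

529.1 ms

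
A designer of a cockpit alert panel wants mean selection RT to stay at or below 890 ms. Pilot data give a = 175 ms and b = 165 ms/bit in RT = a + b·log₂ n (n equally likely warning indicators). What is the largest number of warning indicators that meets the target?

20

Set 175 + 165·log₂ n ≤ 890 → log₂ n ≤ (890 − 175)/165 = 4.3333.
So n ≤ 2^4.3333 = 20.159; the largest integer n is 20.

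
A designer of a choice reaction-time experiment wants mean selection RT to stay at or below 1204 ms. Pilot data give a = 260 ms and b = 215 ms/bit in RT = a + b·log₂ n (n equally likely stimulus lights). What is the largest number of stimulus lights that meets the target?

215·log₂ n ≤ 1204 − 260 = 944, giving log₂ n ≤ 4.3907 and n ≤ 20.976. The largest whole number is 20.

20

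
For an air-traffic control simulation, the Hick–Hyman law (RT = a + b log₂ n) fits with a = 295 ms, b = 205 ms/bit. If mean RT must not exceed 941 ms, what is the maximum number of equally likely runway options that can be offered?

8

Set 295 + 205·log₂ n ≤ 941 → log₂ n ≤ (941 − 295)/205 = 3.1512.
So n ≤ 2^3.1512 = 8.884; the largest integer n is 8.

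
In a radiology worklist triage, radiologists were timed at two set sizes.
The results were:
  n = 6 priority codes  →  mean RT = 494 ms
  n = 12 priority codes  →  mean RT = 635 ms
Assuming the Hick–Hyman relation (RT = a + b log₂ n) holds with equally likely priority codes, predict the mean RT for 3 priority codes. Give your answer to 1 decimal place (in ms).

Solve the two-equation system in a and b:
  b = (635 − 494) / (log₂ 12 − log₂ 6) = 141 / (3.5850 − 2.5850) = 141.000 ms/bit
  a = 494 − 141.000 × 2.5850 = 129.520 ms
Then RT(3) = 129.520 + 141.000 × log₂ 3 = 129.520 + 141.000 × 1.5850 ≈ 353.000 ms.

353.0 ms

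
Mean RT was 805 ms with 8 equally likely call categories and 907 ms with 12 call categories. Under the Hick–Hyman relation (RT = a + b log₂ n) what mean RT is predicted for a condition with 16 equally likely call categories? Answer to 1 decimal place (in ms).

Fit slope and intercept:
  b = (907 − 805) / (log₂ 12 − log₂ 8) = 102 / (3.5850 − 3) = 174.370 ms/bit
  a = 805 − 174.370 × 3 = 281.890 ms
Then RT(16) = 281.890 + 174.370 × log₂ 16 = 281.890 + 174.370 × 4 ≈ 979.370 ms.

979.4 ms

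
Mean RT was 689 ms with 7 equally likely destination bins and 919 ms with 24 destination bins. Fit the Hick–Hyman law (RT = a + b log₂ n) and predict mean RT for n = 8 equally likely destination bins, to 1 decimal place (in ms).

713.9 ms

Fit slope and intercept:
  b = (919 − 689) / (log₂ 24 − log₂ 7) = 230 / (4.5850 − 2.8074) = 129.387 ms/bit
  a = 689 − 129.387 × 2.8074 = 325.764 ms
Then RT(8) = 325.764 + 129.387 × log₂ 8 = 325.764 + 129.387 × 3 ≈ 713.926 ms.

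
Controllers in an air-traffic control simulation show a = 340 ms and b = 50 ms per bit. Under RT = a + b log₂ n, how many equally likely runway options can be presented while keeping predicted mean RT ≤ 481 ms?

7

Set 340 + 50·log₂ n ≤ 481 → log₂ n ≤ (481 − 340)/50 = 2.8200.
So n ≤ 2^2.8200 = 7.062; the largest integer n is 7.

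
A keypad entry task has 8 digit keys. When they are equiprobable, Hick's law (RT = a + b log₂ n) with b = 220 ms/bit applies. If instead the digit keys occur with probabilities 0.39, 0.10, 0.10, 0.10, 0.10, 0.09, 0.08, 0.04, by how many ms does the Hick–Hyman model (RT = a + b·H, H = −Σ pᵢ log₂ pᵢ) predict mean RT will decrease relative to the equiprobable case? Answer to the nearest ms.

The RT saving is b·ΔH. Equiprobable H₀ = log₂(8) = 3.0000 bits; with the given probabilities H = 2.6485 bits.
b·(H₀ − H) = 220 × (3.0000 − 2.6485) = 77.33 ms.

77 ms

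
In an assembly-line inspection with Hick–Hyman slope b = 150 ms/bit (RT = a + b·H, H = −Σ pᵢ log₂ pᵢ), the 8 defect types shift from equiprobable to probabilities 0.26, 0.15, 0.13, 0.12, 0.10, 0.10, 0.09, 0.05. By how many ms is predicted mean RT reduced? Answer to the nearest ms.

21 ms

The RT saving is b·ΔH. Equiprobable H₀ = log₂(8) = 3.0000 bits; with the given probabilities H = 2.8587 bits.
b·(H₀ − H) = 150 × (3.0000 − 2.8587) = 21.20 ms.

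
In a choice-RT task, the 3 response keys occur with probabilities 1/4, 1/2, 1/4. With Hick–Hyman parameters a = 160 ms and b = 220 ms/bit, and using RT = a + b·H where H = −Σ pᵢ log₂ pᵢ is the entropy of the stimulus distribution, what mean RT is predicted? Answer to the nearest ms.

Each term −pᵢ log₂ pᵢ: 0.25·2 + 0.5·1 + 0.25·2; summed, H = 1.500 bits.
Mean RT = a + bH = 160 + 220·1.500 = 490.00 ms.

490 ms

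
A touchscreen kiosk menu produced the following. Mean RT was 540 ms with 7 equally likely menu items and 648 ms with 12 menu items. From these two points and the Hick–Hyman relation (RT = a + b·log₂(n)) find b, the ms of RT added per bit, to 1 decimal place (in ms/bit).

The slope on a log₂ axis is (648 − 540) / (3.5850 − 2.8074) = 138.888 ms/bit.

138.9 ms/bit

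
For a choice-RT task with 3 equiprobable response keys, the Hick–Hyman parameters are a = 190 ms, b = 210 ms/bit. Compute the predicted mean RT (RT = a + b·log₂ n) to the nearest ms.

log₂(3) = 1.5850 bits, so RT = 190 + 210 × 1.5850 ≈ 522.842 ms.

523 ms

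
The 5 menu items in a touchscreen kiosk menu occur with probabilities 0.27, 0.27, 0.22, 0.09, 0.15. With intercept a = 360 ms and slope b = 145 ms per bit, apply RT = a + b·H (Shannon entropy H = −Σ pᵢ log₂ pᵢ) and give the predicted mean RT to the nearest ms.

682 ms

H = 0.27·log₂(1/0.27) + 0.27·log₂(1/0.27) + 0.22·log₂(1/0.22) + 0.09·log₂(1/0.09) + 0.15·log₂(1/0.15) = 2.2238 bits.
RT = 360 + 145 × 2.2238 = 682.45 ms.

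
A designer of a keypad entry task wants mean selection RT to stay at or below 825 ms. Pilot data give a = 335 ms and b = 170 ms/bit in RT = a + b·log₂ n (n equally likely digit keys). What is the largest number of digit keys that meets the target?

7

Set 335 + 170·log₂ n ≤ 825 → log₂ n ≤ (825 − 335)/170 = 2.8824.
So n ≤ 2^2.8824 = 7.374; the largest integer n is 7.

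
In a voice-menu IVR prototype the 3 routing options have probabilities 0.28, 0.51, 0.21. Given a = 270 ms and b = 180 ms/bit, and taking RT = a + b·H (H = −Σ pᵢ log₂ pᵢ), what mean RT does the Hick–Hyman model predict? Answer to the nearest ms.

Entropy contributions −pᵢ log₂ pᵢ: 0.5142, 0.4954, 0.4728; sum H = 1.4825 bits.
RT = a + bH = 270 + 180·1.4825 = 536.85 ms.

537 ms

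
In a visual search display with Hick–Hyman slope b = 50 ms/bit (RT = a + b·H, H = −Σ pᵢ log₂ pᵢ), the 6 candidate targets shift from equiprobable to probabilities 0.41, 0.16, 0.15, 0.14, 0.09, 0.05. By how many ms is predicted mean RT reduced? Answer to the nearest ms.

The RT saving is b·ΔH. Equiprobable H₀ = log₂(6) = 2.5850 bits; with the given probabilities H = 2.2868 bits.
b·(H₀ − H) = 50 × (2.5850 − 2.2868) = 14.91 ms.

15 ms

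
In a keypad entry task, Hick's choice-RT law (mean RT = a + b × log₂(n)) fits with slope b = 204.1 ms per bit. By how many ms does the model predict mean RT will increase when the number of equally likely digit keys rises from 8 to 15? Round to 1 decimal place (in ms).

Only the slope matters, since a is common to both: ΔRT = b·log₂(n₂/n₁).
log₂(15) − log₂(8) = 3.9069 − 3 = 0.9069.
ΔRT = 204.1 × 0.9069 = 185.096 ms.

185.1 ms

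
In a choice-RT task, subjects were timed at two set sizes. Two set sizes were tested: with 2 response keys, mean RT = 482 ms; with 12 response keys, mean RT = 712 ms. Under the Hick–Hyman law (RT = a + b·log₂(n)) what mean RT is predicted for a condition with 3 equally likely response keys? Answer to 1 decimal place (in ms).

534.0 ms

With log₂ n on the abscissa the relation is linear; from the two conditions:
  b = (712 − 482) / (log₂ 12 − log₂ 2) = 230 / (3.5850 − 1) = 88.976 ms/bit
  a = 482 − 88.976 × 1 = 393.024 ms
Then RT(3) = 393.024 + 88.976 × log₂ 3 = 393.024 + 88.976 × 1.5850 ≈ 534.048 ms.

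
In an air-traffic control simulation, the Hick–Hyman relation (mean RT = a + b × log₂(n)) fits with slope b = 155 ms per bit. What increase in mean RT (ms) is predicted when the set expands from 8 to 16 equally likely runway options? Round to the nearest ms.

Only the slope matters, since a is common to both: ΔRT = b·log₂(n₂/n₁).
log₂(16) − log₂(8) = log₂(16/8) = log₂(2) = 1.
ΔRT = 155 × 1.0000 = 155.000 ms.

155 ms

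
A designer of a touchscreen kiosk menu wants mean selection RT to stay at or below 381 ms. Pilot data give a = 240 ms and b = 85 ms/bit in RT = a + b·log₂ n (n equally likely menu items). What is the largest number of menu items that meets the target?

3

85·log₂ n ≤ 381 − 240 = 141, giving log₂ n ≤ 1.6588 and n ≤ 3.158. The largest whole number is 3.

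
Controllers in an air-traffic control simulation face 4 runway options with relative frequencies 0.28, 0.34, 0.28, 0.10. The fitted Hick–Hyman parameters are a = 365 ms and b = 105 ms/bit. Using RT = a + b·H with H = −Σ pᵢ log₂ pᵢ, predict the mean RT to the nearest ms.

563 ms

H = 0.28·log₂(1/0.28) + 0.34·log₂(1/0.34) + 0.28·log₂(1/0.28) + 0.10·log₂(1/0.10) = 1.8898 bits.
RT = 365 + 105 × 1.8898 = 563.43 ms.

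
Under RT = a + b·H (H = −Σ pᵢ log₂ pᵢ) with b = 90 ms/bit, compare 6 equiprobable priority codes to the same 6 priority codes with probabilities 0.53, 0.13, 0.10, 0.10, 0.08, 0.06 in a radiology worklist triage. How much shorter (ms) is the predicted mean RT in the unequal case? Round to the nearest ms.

47 ms

Equiprobable entropy H₀ = log₂ 6 = 2.5850 bits.
Skewed entropy H = −Σ pᵢ log₂ pᵢ = 2.0675 bits.
ΔRT = b·(H₀ − H) = 90 × 0.5174 = 46.57 ms.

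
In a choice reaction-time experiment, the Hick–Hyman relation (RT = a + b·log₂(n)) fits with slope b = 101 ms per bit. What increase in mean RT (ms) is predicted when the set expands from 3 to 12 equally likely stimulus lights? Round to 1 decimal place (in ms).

ΔRT = (a + b log₂ n₂) − (a + b log₂ n₁) = b·(log₂ n₂ − log₂ n₁).
log₂(12) − log₂(3) = log₂(12/3) = log₂(4) = 2.
ΔRT = 101 × 2.0000 = 202.000 ms.

202.0 ms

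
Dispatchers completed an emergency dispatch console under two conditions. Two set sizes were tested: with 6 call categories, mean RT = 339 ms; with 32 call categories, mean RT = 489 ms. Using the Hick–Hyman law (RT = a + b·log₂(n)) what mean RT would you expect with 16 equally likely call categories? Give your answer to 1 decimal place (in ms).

426.9 ms

RT is linear in log₂ n, so two points fix the line:
  b = (489 − 339) / (log₂ 32 − log₂ 6) = 150 / (5 − 2.5850) = 62.111 ms/bit
  a = 339 − 62.111 × 2.5850 = 178.446 ms
Then RT(16) = 178.446 + 62.111 × log₂ 16 = 178.446 + 62.111 × 4 ≈ 426.889 ms.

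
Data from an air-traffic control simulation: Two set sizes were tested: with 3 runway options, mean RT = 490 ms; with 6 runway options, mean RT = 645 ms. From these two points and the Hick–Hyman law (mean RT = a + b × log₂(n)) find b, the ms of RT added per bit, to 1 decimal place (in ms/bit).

155.0 ms/bit

The slope on a log₂ axis is (645 − 490) / (2.5850 − 1.5850) = 155.000 ms/bit.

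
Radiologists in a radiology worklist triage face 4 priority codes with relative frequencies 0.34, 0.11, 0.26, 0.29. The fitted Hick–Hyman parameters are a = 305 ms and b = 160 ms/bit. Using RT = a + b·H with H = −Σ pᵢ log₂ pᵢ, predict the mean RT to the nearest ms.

H = 0.34·log₂(1/0.34) + 0.11·log₂(1/0.11) + 0.26·log₂(1/0.26) + 0.29·log₂(1/0.29) = 1.9027 bits.
RT = 305 + 160 × 1.9027 = 609.42 ms.

609 ms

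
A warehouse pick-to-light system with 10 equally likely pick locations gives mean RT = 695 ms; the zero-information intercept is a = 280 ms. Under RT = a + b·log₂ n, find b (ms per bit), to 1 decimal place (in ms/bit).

124.9 ms/bit

log₂(10) = 3.3219 bits.
b = (RT − a)/log₂ n = (695 − 280) / 3.3219 = 124.927 ms/bit.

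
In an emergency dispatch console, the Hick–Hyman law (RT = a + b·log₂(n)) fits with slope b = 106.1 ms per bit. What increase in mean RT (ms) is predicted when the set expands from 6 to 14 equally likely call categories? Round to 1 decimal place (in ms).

129.7 ms

The intercept a cancels: ΔRT = b·(log₂ n₂ − log₂ n₁) = b·log₂(n₂/n₁).
log₂(14) − log₂(6) = 3.8074 − 2.5850 = 1.2224.
ΔRT = 106.1 × 1.2224 = 129.696 ms.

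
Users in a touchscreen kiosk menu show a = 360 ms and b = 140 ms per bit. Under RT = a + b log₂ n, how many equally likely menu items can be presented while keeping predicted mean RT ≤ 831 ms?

10

Set 360 + 140·log₂ n ≤ 831 → log₂ n ≤ (831 − 360)/140 = 3.3643.
So n ≤ 2^3.3643 = 10.298; the largest integer n is 10.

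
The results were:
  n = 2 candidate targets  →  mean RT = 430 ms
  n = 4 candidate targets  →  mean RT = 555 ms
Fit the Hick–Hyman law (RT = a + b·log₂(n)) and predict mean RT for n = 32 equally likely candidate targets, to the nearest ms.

Fit slope and intercept:
  b = (555 − 430) / (log₂ 4 − log₂ 2) = 125 / (2 − 1) = 125 ms/bit
  a = 430 − 125 × 1 = 305 ms
Then RT(32) = 305 + 125 × log₂ 32 = 305 + 125 × 5 ≈ 930.000 ms.

930 ms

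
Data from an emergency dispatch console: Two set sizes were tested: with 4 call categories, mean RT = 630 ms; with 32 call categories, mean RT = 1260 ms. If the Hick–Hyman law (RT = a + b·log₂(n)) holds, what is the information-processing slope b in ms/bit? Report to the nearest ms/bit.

b = (RT₂ − RT₁)/(log₂ n₂ − log₂ n₁) = (1260 − 630)/(5 − 2) = 210 ms/bit.

210 ms/bit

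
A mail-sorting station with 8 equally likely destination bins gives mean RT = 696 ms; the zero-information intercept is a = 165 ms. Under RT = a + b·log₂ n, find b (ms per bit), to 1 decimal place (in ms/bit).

log₂(8) = 3 bits.
b = (RT − a)/log₂ n = (696 − 165) / 3 = 177.000 ms/bit.

177.0 ms/bit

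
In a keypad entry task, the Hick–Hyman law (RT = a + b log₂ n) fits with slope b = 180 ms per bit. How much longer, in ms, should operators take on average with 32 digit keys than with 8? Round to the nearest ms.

Only the slope matters, since a is common to both: ΔRT = b·log₂(n₂/n₁).
log₂(32) − log₂(8) = log₂(32/8) = log₂(4) = 2.
ΔRT = 180 × 2.0000 = 360.000 ms.

360 ms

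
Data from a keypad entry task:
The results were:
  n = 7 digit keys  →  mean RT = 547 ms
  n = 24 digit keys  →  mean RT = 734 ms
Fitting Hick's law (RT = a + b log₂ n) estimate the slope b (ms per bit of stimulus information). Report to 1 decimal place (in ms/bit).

105.2 ms/bit

Slope: b = (734 − 547) / (log₂ 24 − log₂ 7) = 187/1.7776 = 105.198 ms/bit.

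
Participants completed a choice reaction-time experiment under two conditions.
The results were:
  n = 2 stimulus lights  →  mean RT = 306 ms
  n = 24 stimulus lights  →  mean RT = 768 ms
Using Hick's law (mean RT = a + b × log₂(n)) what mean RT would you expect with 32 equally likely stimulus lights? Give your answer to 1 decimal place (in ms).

Solve the two-equation system in a and b:
  b = (768 − 306) / (log₂ 24 − log₂ 2) = 462 / (4.5850 − 1) = 128.872 ms/bit
  a = 306 − 128.872 × 1 = 177.128 ms
Then RT(32) = 177.128 + 128.872 × log₂ 32 = 177.128 + 128.872 × 5 ≈ 821.487 ms.

821.5 ms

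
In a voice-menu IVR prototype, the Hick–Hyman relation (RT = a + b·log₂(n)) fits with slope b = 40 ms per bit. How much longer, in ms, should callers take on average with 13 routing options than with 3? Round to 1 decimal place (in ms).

84.6 ms

The intercept a cancels: ΔRT = b·(log₂ n₂ − log₂ n₁) = b·log₂(n₂/n₁).
log₂(13) − log₂(3) = 3.7004 − 1.5850 = 2.1155.
ΔRT = 40 × 2.1155 = 84.619 ms.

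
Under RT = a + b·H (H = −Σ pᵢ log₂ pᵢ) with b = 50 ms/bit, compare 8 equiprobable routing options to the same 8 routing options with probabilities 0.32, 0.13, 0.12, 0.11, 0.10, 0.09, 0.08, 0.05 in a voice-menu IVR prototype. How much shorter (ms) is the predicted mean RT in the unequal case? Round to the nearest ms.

The RT saving is b·ΔH. Equiprobable H₀ = log₂(8) = 3.0000 bits; with the given probabilities H = 2.7785 bits.
b·(H₀ − H) = 50 × (3.0000 − 2.7785) = 11.08 ms.

11 ms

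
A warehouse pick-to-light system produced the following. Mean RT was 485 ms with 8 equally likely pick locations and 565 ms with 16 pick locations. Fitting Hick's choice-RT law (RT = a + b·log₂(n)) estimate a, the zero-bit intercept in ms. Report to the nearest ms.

b = (RT₂ − RT₁)/(log₂ n₂ − log₂ n₁) = (565 − 485)/(4 − 3) = 80 ms/bit.
Intercept: a = 485 − 80·log₂(8) = 245.000 ms.

245 ms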